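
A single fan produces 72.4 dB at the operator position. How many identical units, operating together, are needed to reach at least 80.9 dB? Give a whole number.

The shortfall is 80.9 − 72.4 = 8.5 dB, and N units add 10·log₁₀ N, so need 10·log₁₀ N ≥ 8.5.
N ≥ 10^(8.5/10) = 7.079, so N = 8.

8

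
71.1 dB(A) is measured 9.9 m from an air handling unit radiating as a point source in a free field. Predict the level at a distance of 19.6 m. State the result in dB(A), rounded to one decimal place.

65.2 dB(A)

For a point source, L₂ = L₁ − 20·log₁₀(r₂/r₁).
L₂ = 71.1 − 20·log₁₀(19.6/9.9) = 71.1 − 5.932 = 65.17 dB(A).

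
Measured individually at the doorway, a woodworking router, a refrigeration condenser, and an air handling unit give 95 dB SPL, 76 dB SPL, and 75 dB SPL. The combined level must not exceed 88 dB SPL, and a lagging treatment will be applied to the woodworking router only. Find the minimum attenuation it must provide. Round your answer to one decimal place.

7.5 dB

Fixed contribution from the other sources: Σ 10^(L/10) = 10^(76/10) + 10^(75/10) = 7.143e+07 (78.54 dB SPL).
To meet 88 dB SPL overall, the treated woodworking router may contribute at most 10^(88/10) − 7.143e+07 = 5.595e+08, i.e. 87.48 dB SPL.
So the woodworking router must be reduced from 95 to 87.48 dB SPL: IL = 7.52 dB.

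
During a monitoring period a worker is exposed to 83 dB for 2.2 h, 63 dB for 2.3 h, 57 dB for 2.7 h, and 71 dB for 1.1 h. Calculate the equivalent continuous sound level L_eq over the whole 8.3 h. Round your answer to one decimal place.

L_eq = 10·log₁₀[(1/T)·Σ tᵢ·10^(Lᵢ/10)] with T = 8.3 h.
Σ tᵢ·10^(Lᵢ/10) = 2.2·10^(83/10) + 2.3·10^(63/10) + 2.7·10^(57/10) + 1.1·10^(71/10) = 4.587e+08.
L_eq = 10·log₁₀(4.587e+08/8.3) = 77.42 dB.

77.4 dB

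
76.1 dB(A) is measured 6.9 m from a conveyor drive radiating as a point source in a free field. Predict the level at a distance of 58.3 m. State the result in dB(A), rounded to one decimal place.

Point-source attenuation: ΔL = 20·log₁₀(r₂/r₁) = 20·log₁₀(58.3/6.9) = 18.536 dB.
L₂ = 76.1 − 20·log₁₀(58.3/6.9) = 76.1 − 18.536 = 57.56 dB(A).

57.6 dB(A)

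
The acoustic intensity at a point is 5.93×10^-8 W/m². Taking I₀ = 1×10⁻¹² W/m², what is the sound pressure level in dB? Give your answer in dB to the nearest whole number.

L = 10·log₁₀(I/I₀) = 10·log₁₀(5.93×10^-8/10⁻¹²) = 10·log₁₀(5.93×10^4).
L = 10·(0.7731 + 4) = 47.73 dB.

48 dB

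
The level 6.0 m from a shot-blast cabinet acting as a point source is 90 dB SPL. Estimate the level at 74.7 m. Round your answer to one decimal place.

68.1 dB SPL

Spherical spreading from a point source gives a 20·log₁₀(r₂/r₁) drop.
L₂ = 90 − 20·log₁₀(74.7/6.0) = 90 − 21.903 = 68.10 dB SPL.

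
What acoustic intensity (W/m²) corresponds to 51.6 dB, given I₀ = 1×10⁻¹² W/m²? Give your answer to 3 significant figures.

L = 10·log₁₀(I/I₀) ⇒ I = I₀·10^(L/10) = 10⁻¹² × 10^5.16.

1.45e-07 W/m²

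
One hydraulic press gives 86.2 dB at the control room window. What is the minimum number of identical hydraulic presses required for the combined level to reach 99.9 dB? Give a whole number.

24

Need L₁ + 10·log₁₀ N ≥ 99.9, i.e. log₁₀ N ≥ 1.37.
N ≥ 10^(13.7/10) = 23.442, so N = 24.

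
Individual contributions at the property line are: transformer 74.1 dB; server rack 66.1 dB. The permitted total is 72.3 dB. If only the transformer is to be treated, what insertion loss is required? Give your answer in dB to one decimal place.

Everything except the transformer sums to 10^(66.1/10) = 4.074e+06 in linear terms, 66.10 dB.
The limit corresponds to 10^(72.3/10) = 1.698e+07; subtracting the fixed part leaves 1.291e+07 for the transformer, i.e. 71.11 dB.
Required insertion loss = 74.1 − 71.11 = 2.99 dB.

3.0 dB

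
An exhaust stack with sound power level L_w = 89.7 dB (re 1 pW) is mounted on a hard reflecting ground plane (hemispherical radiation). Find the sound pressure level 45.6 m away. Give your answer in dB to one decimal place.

L_p = L_w − 10·log₁₀(2π·r²) with r = 45.6 m.
2π·r² = 1.307e+04 m², 10·log₁₀ of that is 41.161 dB.
L_p = 89.7 − 41.161 = 48.54 dB.

48.5 dB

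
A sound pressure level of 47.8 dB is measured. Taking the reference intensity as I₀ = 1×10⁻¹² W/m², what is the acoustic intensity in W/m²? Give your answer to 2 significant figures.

6.0e-08 W/m²

I/I₀ = 10^(47.8/10) = 6.026e+04, so I = 6.026e+04 × 10⁻¹² W/m².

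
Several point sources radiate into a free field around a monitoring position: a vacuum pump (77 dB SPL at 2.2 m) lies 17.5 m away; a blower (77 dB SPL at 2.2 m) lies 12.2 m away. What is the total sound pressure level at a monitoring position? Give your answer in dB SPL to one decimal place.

63.8 dB SPL

Apply inverse-square spreading to bring every level to the receiver, then sum 10^(L/10).
vacuum pump: 77 − 20·log₁₀(17.5/2.2) = 77 − 18.01 = 58.99 dB SPL.
blower: 77 − 20·log₁₀(12.2/2.2) = 77 − 14.88 = 62.12 dB SPL.
Σ 10^(L/10) = 2.422e+06 → L_total = 10·log₁₀(2.422e+06) = 63.84 dB SPL.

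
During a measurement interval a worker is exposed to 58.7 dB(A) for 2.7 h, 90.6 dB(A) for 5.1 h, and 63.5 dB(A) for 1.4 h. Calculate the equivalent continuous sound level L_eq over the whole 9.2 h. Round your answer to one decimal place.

Weight each interval's intensity by its duration and average over T = 9.2 h:
Σ tᵢ·10^(Lᵢ/10) = 2.7·10^(58.7/10) + 5.1·10^(90.6/10) + 1.4·10^(63.5/10) = 5.861e+09.
L_eq = 10·log₁₀(5.861e+09/9.2) = 88.04 dB(A).

88.0 dB(A)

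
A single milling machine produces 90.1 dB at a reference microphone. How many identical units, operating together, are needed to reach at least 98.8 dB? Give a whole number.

8

N identical sources give L₁ + 10·log₁₀ N, so require 10·log₁₀ N ≥ 98.8 − 90.1 = 8.7 dB.
N ≥ 10^(8.7/10) = 7.413, so N = 8.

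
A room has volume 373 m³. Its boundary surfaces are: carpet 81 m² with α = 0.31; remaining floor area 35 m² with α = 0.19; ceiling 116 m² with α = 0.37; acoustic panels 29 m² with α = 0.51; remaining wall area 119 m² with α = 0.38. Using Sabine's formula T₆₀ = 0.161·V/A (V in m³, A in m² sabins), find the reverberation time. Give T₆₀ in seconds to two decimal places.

0.45 s

A = Σ Sᵢαᵢ = 81·0.31 + 35·0.19 + 116·0.37 + 29·0.51 + 119·0.38 = 134.69 m².
T₆₀ = 0.161·V/A = 0.161·373/134.69 = 0.446 s.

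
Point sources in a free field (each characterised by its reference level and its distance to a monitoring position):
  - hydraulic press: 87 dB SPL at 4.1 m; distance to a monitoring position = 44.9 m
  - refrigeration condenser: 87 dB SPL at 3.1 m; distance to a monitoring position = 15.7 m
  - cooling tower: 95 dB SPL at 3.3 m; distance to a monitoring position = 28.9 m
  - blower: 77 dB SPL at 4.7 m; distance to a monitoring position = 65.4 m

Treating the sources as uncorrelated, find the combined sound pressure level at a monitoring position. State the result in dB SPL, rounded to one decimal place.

78.1 dB SPL

Apply inverse-square spreading to bring every level to the receiver, then sum 10^(L/10).
hydraulic press: 87 − 20·log₁₀(44.9/4.1) = 87 − 20.79 = 66.21 dB SPL.
refrigeration condenser: 87 − 20·log₁₀(15.7/3.1) = 87 − 14.09 = 72.91 dB SPL.
cooling tower: 95 − 20·log₁₀(28.9/3.3) = 95 − 18.85 = 76.15 dB SPL.
blower: 77 − 20·log₁₀(65.4/4.7) = 77 − 22.87 = 54.13 dB SPL.
Σ 10^(L/10) = 6.521e+07 → L_total = 10·log₁₀(6.521e+07) = 78.14 dB SPL.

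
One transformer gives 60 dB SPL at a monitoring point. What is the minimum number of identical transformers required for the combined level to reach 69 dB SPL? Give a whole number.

8

N identical sources give L₁ + 10·log₁₀ N, so require 10·log₁₀ N ≥ 69 − 60 = 9.0 dB.
N ≥ 10^(9.0/10) = 7.943, so N = 8.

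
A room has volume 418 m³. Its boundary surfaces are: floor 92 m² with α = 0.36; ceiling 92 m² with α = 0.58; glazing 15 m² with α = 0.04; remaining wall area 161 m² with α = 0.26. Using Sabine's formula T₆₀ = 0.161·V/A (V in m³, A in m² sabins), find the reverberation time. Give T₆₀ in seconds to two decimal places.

0.52 s

A = Σ Sᵢαᵢ = 92·0.36 + 92·0.58 + 15·0.04 + 161·0.26 = 128.94 m².
T₆₀ = 0.161·V/A = 0.161·418/128.94 = 0.522 s.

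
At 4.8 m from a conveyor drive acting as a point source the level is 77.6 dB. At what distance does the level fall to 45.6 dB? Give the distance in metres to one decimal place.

For a point source L₁ − L₂ = 20·log₁₀(r₂/r₁), so r₂ = r₁·10^((L₁−L₂)/20).
r₂ = 4.8·10^((77.6−45.6)/20) = 4.8·10^(32.0/20) = 191.09 m.

191.1 m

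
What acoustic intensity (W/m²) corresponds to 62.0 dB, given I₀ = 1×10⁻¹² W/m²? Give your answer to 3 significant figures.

L = 10·log₁₀(I/I₀) ⇒ I = I₀·10^(L/10) = 10⁻¹² × 10^6.20.

1.58e-06 W/m²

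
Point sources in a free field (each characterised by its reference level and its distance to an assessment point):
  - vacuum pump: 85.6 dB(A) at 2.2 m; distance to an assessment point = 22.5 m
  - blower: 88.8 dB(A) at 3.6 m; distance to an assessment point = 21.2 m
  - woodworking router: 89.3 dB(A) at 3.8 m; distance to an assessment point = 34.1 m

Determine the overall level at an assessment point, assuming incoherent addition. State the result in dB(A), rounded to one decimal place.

75.6 dB(A)

First find each source's level at the receiver (point-source: −20·log₁₀(r/r_ref)), then combine on an intensity basis.
vacuum pump: 85.6 − 20·log₁₀(22.5/2.2) = 85.6 − 20.20 = 65.40 dB(A).
blower: 88.8 − 20·log₁₀(21.2/3.6) = 88.8 − 15.40 = 73.40 dB(A).
woodworking router: 89.3 − 20·log₁₀(34.1/3.8) = 89.3 − 19.06 = 70.24 dB(A).
Σ 10^(L/10) = 3.592e+07 → L_total = 10·log₁₀(3.592e+07) = 75.55 dB(A).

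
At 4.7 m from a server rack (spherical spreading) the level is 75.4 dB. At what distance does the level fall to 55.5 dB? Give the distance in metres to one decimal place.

The 19.9 dB drop corresponds to a distance ratio of 10^(19.9/20) for a point source.
r₂ = 4.7·10^((75.4−55.5)/20) = 4.7·10^(19.9/20) = 46.46 m.

46.5 m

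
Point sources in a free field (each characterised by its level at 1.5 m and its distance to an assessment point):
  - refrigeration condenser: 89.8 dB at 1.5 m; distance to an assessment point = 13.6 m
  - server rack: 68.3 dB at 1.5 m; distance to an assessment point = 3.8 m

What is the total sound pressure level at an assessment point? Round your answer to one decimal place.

Propagate each source to the receiver with L = L_ref − 20·log₁₀(r/r_ref), then add intensities.
refrigeration condenser: 89.8 − 20·log₁₀(13.6/1.5) = 89.8 − 19.15 = 70.65 dB.
server rack: 68.3 − 20·log₁₀(3.8/1.5) = 68.3 − 8.07 = 60.23 dB.
Σ 10^(L/10) = 1.267e+07 → L_total = 10·log₁₀(1.267e+07) = 71.03 dB.

71.0 dB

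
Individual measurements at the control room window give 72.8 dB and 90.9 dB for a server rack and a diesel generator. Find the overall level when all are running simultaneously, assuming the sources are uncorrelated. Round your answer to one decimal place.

Incoherent sources combine by intensity addition: L_total = 10·log₁₀(Σ 10^(L_i/10)).
Σ 10^(L/10) = 10^(72.8/10) + 10^(90.9/10) = 1.249e+09.
L_total = 10·log₁₀(1.249e+09) = 90.97 dB.

91.0 dB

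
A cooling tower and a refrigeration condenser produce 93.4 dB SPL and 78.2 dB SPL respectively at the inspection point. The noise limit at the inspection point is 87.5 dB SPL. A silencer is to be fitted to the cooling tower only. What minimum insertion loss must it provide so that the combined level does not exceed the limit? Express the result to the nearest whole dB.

6 dB

Everything except the cooling tower sums to 10^(78.2/10) = 6.607e+07 in linear terms, 78.20 dB SPL.
To meet 87.5 dB SPL overall, the treated cooling tower may contribute at most 10^(87.5/10) − 6.607e+07 = 4.963e+08, i.e. 86.96 dB SPL.
So the cooling tower must be reduced from 93.4 to 86.96 dB SPL: IL = 6.44 dB.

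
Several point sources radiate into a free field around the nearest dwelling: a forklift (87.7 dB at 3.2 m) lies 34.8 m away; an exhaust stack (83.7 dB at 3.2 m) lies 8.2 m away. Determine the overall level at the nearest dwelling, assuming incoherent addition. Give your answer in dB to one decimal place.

Apply inverse-square spreading to bring every level to the receiver, then sum 10^(L/10).
forklift: 87.7 − 20·log₁₀(34.8/3.2) = 87.7 − 20.73 = 66.97 dB.
exhaust stack: 83.7 − 20·log₁₀(8.2/3.2) = 83.7 − 8.17 = 75.53 dB.
Σ 10^(L/10) = 4.068e+07 → L_total = 10·log₁₀(4.068e+07) = 76.09 dB.

76.1 dB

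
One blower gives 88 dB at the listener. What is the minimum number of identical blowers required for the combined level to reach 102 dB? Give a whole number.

26

The shortfall is 102 − 88 = 14.0 dB, and N units add 10·log₁₀ N, so need 10·log₁₀ N ≥ 14.0.
N ≥ 10^(14.0/10) = 25.119, so N = 26.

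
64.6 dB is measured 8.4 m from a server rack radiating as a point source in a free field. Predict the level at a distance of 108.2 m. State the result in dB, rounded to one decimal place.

42.4 dB

For a point source, L₂ = L₁ − 20·log₁₀(r₂/r₁).
L₂ = 64.6 − 20·log₁₀(108.2/8.4) = 64.6 − 22.199 = 42.40 dB.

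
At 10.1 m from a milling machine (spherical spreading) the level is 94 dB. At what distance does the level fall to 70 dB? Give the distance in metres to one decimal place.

Point-source spreading drops the level by 20·log₁₀(r₂/r₁); inverting, r₂/r₁ = 10^(ΔL/20).
r₂ = 10.1·10^((94−70)/20) = 10.1·10^(24.0/20) = 160.07 m.

160.1 m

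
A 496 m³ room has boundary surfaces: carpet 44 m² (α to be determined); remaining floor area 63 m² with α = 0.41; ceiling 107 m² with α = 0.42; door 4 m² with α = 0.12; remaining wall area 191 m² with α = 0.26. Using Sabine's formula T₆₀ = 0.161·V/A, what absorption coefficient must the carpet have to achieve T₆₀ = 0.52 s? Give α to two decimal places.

0.74

From T₆₀ = 0.161·V/A, the target T₆₀ = 0.52 s needs A = 0.161·496/0.52 = 153.57 m².
Absorption from the other surfaces = 63·0.41 + 107·0.42 + 4·0.12 + 191·0.26 = 120.91 m², so the carpet must supply 32.66 m² over 44 m².
α = 32.66/44 = 0.742.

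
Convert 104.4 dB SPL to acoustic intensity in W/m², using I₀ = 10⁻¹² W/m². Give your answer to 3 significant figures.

0.0275 W/m²

I = I₀·10^(L/10) = 10⁻¹² × 10^(104.4/10) = 10^(-1.560).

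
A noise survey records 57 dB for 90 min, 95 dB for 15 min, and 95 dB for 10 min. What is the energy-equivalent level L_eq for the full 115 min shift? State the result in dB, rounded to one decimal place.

88.4 dB

The energy average is taken in the linear domain: L_eq = 10·log₁₀[(Σ tᵢ·10^(Lᵢ/10))/T], T = 115 min.
Σ tᵢ·10^(Lᵢ/10) = 90·10^(57/10) + 15·10^(95/10) + 10·10^(95/10) = 7.910e+10.
L_eq = 10·log₁₀(7.910e+10/115) = 88.37 dB.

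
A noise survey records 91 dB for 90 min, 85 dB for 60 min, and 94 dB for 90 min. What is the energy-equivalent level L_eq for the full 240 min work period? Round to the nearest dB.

92 dB

The energy average is taken in the linear domain: L_eq = 10·log₁₀[(Σ tᵢ·10^(Lᵢ/10))/T], T = 240 min.
Σ tᵢ·10^(Lᵢ/10) = 90·10^(91/10) + 60·10^(85/10) + 90·10^(94/10) = 3.583e+11.
L_eq = 10·log₁₀(3.583e+11/240) = 91.74 dB.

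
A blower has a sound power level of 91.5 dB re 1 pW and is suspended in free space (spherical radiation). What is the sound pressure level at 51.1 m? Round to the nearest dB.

46 dB

Free-field spherical radiation: L_p = L_w − 10·log₁₀(4π·r²), r = 51.1 m.
4π·r² = 3.281e+04 m², 10·log₁₀ of that is 45.161 dB.
L_p = 91.5 − 45.161 = 46.34 dB.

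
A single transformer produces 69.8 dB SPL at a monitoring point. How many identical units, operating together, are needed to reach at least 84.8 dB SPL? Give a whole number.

Need L₁ + 10·log₁₀ N ≥ 84.8, i.e. log₁₀ N ≥ 1.50.
N ≥ 10^(15.0/10) = 31.623, so N = 32.

32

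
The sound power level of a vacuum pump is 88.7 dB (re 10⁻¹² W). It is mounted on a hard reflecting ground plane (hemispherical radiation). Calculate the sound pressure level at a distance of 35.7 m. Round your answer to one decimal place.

Free-field hemispherical radiation: L_p = L_w − 10·log₁₀(2π·r²), r = 35.7 m.
2π·r² = 8008 m², 10·log₁₀ of that is 39.035 dB.
L_p = 88.7 − 39.035 = 49.66 dB.

49.7 dB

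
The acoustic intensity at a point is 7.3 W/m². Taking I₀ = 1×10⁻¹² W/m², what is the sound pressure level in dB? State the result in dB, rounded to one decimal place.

128.6 dB

Dividing by I₀ shifts the exponent by 12: I/I₀ = 7.3×10^12.
L = 10·(0.8633 + 12) = 128.63 dB.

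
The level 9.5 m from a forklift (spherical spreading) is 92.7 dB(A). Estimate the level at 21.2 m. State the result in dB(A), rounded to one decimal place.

For a point source, L₂ = L₁ − 20·log₁₀(r₂/r₁).
L₂ = 92.7 − 20·log₁₀(21.2/9.5) = 92.7 − 6.972 = 85.73 dB(A).

85.7 dB(A)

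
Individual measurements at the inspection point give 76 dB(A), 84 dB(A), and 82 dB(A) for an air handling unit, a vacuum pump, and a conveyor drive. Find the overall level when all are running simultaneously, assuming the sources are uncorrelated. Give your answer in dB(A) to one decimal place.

86.5 dB(A)

Incoherent sources combine by intensity addition: L_total = 10·log₁₀(Σ 10^(L_i/10)).
Σ 10^(L/10) = 10^(76/10) + 10^(84/10) + 10^(82/10) = 4.495e+08.
L_total = 10·log₁₀(4.495e+08) = 86.53 dB(A).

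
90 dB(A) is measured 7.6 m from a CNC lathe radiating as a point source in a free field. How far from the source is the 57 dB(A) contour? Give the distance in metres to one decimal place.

339.5 m

For a point source L₁ − L₂ = 20·log₁₀(r₂/r₁), so r₂ = r₁·10^((L₁−L₂)/20).
r₂ = 7.6·10^((90−57)/20) = 7.6·10^(33.0/20) = 339.48 m.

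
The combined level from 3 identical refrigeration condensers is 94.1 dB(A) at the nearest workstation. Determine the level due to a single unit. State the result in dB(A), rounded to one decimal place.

89.3 dB(A)

3 equal contributions raise the level by 10·log₁₀ 3 = 4.771 dB, so each unit alone gives 94.1 − 4.771.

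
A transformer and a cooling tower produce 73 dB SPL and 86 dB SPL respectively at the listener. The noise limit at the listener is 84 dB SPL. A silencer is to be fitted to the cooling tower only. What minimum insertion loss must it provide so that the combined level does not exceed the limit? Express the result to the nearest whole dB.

Fixed contribution from the other source: Σ 10^(L/10) = 10^(73/10) = 1.995e+07 (73.00 dB SPL).
The limit corresponds to 10^(84/10) = 2.512e+08; subtracting the fixed part leaves 2.312e+08 for the cooling tower, i.e. 83.64 dB SPL.
So the cooling tower must be reduced from 86 to 83.64 dB SPL: IL = 2.36 dB.

2 dB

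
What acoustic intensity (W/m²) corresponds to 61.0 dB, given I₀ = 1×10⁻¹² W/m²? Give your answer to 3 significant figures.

1.26e-06 W/m²

I = I₀·10^(L/10) = 10⁻¹² × 10^(61.0/10) = 10^(-5.900).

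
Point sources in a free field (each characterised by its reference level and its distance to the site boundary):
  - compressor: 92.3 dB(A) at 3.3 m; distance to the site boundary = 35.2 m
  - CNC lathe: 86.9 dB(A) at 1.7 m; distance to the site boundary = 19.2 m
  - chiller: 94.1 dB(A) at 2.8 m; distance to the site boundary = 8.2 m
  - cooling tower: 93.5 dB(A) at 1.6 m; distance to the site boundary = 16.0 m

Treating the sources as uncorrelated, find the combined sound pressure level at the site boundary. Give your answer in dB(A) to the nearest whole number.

85 dB(A)

Propagate each source to the receiver with L = L_ref − 20·log₁₀(r/r_ref), then add intensities.
compressor: 92.3 − 20·log₁₀(35.2/3.3) = 92.3 − 20.56 = 71.74 dB(A).
CNC lathe: 86.9 − 20·log₁₀(19.2/1.7) = 86.9 − 21.06 = 65.84 dB(A).
chiller: 94.1 − 20·log₁₀(8.2/2.8) = 94.1 − 9.33 = 84.77 dB(A).
cooling tower: 93.5 − 20·log₁₀(16.0/1.6) = 93.5 − 20.00 = 73.50 dB(A).
Σ 10^(L/10) = 3.409e+08 → L_total = 10·log₁₀(3.409e+08) = 85.33 dB(A).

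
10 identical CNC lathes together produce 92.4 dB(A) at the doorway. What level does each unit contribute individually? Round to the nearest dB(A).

10 equal contributions raise the level by 10·log₁₀ 10 = 10.000 dB, so each unit alone gives 92.4 − 10.000.

82 dB(A)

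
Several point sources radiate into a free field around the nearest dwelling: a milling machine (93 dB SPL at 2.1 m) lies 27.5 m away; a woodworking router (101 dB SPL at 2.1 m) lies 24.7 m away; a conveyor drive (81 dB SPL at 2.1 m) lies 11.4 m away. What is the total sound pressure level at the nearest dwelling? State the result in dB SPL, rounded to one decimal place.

80.3 dB SPL

Apply inverse-square spreading to bring every level to the receiver, then sum 10^(L/10).
milling machine: 93 − 20·log₁₀(27.5/2.1) = 93 − 22.34 = 70.66 dB SPL.
woodworking router: 101 − 20·log₁₀(24.7/2.1) = 101 − 21.41 = 79.59 dB SPL.
conveyor drive: 81 − 20·log₁₀(11.4/2.1) = 81 − 14.69 = 66.31 dB SPL.
Σ 10^(L/10) = 1.069e+08 → L_total = 10·log₁₀(1.069e+08) = 80.29 dB SPL.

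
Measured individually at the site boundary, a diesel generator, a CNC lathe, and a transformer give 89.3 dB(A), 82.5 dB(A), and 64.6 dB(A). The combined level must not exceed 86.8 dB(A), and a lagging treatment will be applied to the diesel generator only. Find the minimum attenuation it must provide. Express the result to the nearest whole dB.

5 dB

Everything except the diesel generator sums to 10^(82.5/10) + 10^(64.6/10) = 1.807e+08 in linear terms, 82.57 dB(A).
To meet 86.8 dB(A) overall, the treated diesel generator may contribute at most 10^(86.8/10) − 1.807e+08 = 2.979e+08, i.e. 84.74 dB(A).
Required insertion loss = 89.3 − 84.74 = 4.56 dB.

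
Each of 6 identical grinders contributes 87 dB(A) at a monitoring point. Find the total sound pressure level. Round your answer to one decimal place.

94.8 dB(A)

L_total = L₁ + 10·log₁₀ N for N identical incoherent sources.
L_total = 87 + 10·log₁₀(6) = 87 + 7.782 = 94.78 dB(A).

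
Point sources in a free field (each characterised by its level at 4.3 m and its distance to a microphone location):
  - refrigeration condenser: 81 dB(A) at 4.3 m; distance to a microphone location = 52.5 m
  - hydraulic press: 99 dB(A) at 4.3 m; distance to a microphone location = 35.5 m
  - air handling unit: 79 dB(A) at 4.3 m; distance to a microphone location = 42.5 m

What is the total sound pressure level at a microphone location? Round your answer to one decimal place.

Propagate each source to the receiver with L = L_ref − 20·log₁₀(r/r_ref), then add intensities.
refrigeration condenser: 81 − 20·log₁₀(52.5/4.3) = 81 − 21.73 = 59.27 dB(A).
hydraulic press: 99 − 20·log₁₀(35.5/4.3) = 99 − 18.34 = 80.66 dB(A).
air handling unit: 79 − 20·log₁₀(42.5/4.3) = 79 − 19.90 = 59.10 dB(A).
Σ 10^(L/10) = 1.182e+08 → L_total = 10·log₁₀(1.182e+08) = 80.73 dB(A).

80.7 dB(A)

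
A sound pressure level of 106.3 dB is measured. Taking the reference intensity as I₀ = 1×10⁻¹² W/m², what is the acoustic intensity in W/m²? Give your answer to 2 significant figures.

I/I₀ = 10^(106.3/10) = 4.266e+10, so I = 4.266e+10 × 10⁻¹² W/m².

0.043 W/m²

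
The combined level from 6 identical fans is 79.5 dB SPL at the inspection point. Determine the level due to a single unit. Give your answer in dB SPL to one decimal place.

For N identical incoherent sources L_total = L₁ + 10·log₁₀ N, so L₁ = 79.5 − 10·log₁₀(6) = 79.5 − 7.782.

71.7 dB SPL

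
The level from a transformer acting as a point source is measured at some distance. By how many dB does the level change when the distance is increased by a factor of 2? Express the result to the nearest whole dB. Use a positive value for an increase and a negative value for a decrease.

Point-source spreading: ΔL = −20·log₁₀(r₂/r₁).
ΔL = −20·log₁₀(2) = -6.02 dB.

-6 dB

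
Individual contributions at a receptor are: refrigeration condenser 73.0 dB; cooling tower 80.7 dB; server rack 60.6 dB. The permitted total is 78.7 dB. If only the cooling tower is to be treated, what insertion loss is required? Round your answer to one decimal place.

Everything except the cooling tower sums to 10^(73.0/10) + 10^(60.6/10) = 2.110e+07 in linear terms, 73.24 dB.
To meet 78.7 dB overall, the treated cooling tower may contribute at most 10^(78.7/10) − 2.110e+07 = 5.303e+07, i.e. 77.25 dB.
So the cooling tower must be reduced from 80.7 to 77.25 dB: IL = 3.45 dB.

3.5 dB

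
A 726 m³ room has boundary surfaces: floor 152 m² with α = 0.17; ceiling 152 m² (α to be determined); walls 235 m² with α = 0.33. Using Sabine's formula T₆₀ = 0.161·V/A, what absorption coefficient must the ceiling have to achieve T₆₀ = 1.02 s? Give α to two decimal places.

A = 0.161·V/T₆₀ = 0.161·726/1.02 = 114.59 m² sabins.
Absorption from the other surfaces = 152·0.17 + 235·0.33 = 103.39 m², so the ceiling must supply 11.20 m² over 152 m².
α = 11.20/152 = 0.074.

0.07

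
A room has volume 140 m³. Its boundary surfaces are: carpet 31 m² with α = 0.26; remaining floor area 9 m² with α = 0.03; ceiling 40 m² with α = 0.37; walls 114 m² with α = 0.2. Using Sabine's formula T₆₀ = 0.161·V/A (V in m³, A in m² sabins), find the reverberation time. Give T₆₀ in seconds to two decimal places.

0.49 s

Total absorption A = 31·0.26 + 9·0.03 + 40·0.37 + 114·0.2 = 45.93 m² sabins.
T₆₀ = 0.161 × 140 / 45.93 = 0.491 s.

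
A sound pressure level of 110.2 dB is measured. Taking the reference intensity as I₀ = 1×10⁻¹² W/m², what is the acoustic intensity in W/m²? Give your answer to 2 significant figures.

0.10 W/m²

I = I₀·10^(L/10) = 10⁻¹² × 10^(110.2/10) = 10^(-0.980).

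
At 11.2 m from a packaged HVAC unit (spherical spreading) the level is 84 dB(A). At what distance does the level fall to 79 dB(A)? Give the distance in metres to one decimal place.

For a point source L₁ − L₂ = 20·log₁₀(r₂/r₁), so r₂ = r₁·10^((L₁−L₂)/20).
r₂ = 11.2·10^((84−79)/20) = 11.2·10^(5.0/20) = 19.92 m.

19.9 m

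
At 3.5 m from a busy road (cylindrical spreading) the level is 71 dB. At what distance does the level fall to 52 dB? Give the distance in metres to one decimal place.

278.0 m

For a line source L₁ − L₂ = 10·log₁₀(r₂/r₁), so r₂ = r₁·10^((L₁−L₂)/10).
r₂ = 3.5·10^((71−52)/10) = 3.5·10^(19.0/10) = 278.01 m.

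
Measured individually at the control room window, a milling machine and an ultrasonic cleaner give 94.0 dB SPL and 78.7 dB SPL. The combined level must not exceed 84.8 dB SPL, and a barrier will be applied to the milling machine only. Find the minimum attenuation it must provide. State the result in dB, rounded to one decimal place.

The untreated sources together contribute 10^(78.7/10) = 7.413e+07, i.e. 78.70 dB SPL.
To meet 84.8 dB SPL overall, the treated milling machine may contribute at most 10^(84.8/10) − 7.413e+07 = 2.279e+08, i.e. 83.58 dB SPL.
Required insertion loss = 94.0 − 83.58 = 10.42 dB.

10.4 dB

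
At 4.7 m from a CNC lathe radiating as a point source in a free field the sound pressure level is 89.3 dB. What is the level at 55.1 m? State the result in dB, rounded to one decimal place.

Spherical spreading from a point source gives a 20·log₁₀(r₂/r₁) drop.
L₂ = 89.3 − 20·log₁₀(55.1/4.7) = 89.3 − 21.381 = 67.92 dB.

67.9 dB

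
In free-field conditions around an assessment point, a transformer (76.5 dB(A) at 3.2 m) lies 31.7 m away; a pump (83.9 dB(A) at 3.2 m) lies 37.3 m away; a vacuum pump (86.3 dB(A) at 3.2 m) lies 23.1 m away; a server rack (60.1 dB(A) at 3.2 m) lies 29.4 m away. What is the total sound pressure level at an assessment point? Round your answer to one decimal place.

Apply inverse-square spreading to bring every level to the receiver, then sum 10^(L/10).
transformer: 76.5 − 20·log₁₀(31.7/3.2) = 76.5 − 19.92 = 56.58 dB(A).
pump: 83.9 − 20·log₁₀(37.3/3.2) = 83.9 − 21.33 = 62.57 dB(A).
vacuum pump: 86.3 − 20·log₁₀(23.1/3.2) = 86.3 − 17.17 = 69.13 dB(A).
server rack: 60.1 − 20·log₁₀(29.4/3.2) = 60.1 − 19.26 = 40.84 dB(A).
Σ 10^(L/10) = 1.046e+07 → L_total = 10·log₁₀(1.046e+07) = 70.20 dB(A).

70.2 dB(A)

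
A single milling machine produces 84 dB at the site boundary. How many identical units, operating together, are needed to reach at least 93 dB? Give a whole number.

8

N identical sources give L₁ + 10·log₁₀ N, so require 10·log₁₀ N ≥ 93 − 84 = 9.0 dB.
N ≥ 10^(9.0/10) = 7.943, so N = 8.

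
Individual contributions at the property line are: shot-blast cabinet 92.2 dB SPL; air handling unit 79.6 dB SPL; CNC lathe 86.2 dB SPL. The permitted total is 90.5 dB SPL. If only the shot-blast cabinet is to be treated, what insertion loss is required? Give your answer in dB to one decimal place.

4.3 dB

Fixed contribution from the other sources: Σ 10^(L/10) = 10^(79.6/10) + 10^(86.2/10) = 5.081e+08 (87.06 dB SPL).
The limit corresponds to 10^(90.5/10) = 1.122e+09; subtracting the fixed part leaves 6.139e+08 for the shot-blast cabinet, i.e. 87.88 dB SPL.
So the shot-blast cabinet must be reduced from 92.2 to 87.88 dB SPL: IL = 4.32 dB.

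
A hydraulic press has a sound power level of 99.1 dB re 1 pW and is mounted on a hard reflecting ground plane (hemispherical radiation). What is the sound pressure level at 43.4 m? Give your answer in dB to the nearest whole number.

L_p = L_w − 10·log₁₀(2π·r²) with r = 43.4 m.
2π·r² = 1.183e+04 m², 10·log₁₀ of that is 40.732 dB.
L_p = 99.1 − 40.732 = 58.37 dB.

58 dB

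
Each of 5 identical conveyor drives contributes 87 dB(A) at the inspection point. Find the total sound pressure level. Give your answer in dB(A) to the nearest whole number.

N identical incoherent sources raise the level by 10·log₁₀ N.
L_total = 87 + 10·log₁₀(5) = 87 + 6.990 = 93.99 dB(A).

94 dB(A)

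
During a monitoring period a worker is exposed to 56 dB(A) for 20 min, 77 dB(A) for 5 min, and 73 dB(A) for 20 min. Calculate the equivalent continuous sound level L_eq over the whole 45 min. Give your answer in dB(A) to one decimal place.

L_eq = 10·log₁₀[(1/T)·Σ tᵢ·10^(Lᵢ/10)] with T = 45 min.
Σ tᵢ·10^(Lᵢ/10) = 20·10^(56/10) + 5·10^(77/10) + 20·10^(73/10) = 6.576e+08.
L_eq = 10·log₁₀(6.576e+08/45) = 71.65 dB(A).

71.6 dB(A)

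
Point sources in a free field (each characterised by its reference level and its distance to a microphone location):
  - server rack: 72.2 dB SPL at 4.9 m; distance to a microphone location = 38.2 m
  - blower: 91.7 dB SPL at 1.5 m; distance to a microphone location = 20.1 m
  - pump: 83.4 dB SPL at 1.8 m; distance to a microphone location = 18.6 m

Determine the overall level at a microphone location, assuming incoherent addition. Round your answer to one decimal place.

70.2 dB SPL

Apply inverse-square spreading to bring every level to the receiver, then sum 10^(L/10).
server rack: 72.2 − 20·log₁₀(38.2/4.9) = 72.2 − 17.84 = 54.36 dB SPL.
blower: 91.7 − 20·log₁₀(20.1/1.5) = 91.7 − 22.54 = 69.16 dB SPL.
pump: 83.4 − 20·log₁₀(18.6/1.8) = 83.4 − 20.28 = 63.12 dB SPL.
Σ 10^(L/10) = 1.056e+07 → L_total = 10·log₁₀(1.056e+07) = 70.24 dB SPL.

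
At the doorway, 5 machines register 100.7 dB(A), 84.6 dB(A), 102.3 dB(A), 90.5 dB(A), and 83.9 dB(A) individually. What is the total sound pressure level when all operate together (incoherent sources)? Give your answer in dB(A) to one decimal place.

Incoherent sources combine by intensity addition: L_total = 10·log₁₀(Σ 10^(L_i/10)).
Σ 10^(L/10) = 10^(100.7/10) + 10^(84.6/10) + 10^(102.3/10) + 10^(90.5/10) + 10^(83.9/10) = 3.039e+10.
L_total = 10·log₁₀(3.039e+10) = 104.83 dB(A).

104.8 dB(A)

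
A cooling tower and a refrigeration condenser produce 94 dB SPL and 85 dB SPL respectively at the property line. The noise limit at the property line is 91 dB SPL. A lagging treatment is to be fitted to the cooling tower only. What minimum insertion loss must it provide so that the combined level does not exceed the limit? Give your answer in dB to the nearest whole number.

Everything except the cooling tower sums to 10^(85/10) = 3.162e+08 in linear terms, 85.00 dB SPL.
The limit corresponds to 10^(91/10) = 1.259e+09; subtracting the fixed part leaves 9.427e+08 for the cooling tower, i.e. 89.74 dB SPL.
So the cooling tower must be reduced from 94 to 89.74 dB SPL: IL = 4.26 dB.

4 dB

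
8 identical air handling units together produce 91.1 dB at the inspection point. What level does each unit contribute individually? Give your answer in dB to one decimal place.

82.1 dB

Dividing the total intensity by 8 lowers the level by 10·log₁₀ 8 = 9.031 dB: L₁ = 91.1 − 9.031.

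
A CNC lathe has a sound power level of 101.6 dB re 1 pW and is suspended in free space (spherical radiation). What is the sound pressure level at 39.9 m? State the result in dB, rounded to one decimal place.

Free-field spherical radiation: L_p = L_w − 10·log₁₀(4π·r²), r = 39.9 m.
4π·r² = 2.001e+04 m², 10·log₁₀ of that is 43.012 dB.
L_p = 101.6 − 43.012 = 58.59 dB.

58.6 dB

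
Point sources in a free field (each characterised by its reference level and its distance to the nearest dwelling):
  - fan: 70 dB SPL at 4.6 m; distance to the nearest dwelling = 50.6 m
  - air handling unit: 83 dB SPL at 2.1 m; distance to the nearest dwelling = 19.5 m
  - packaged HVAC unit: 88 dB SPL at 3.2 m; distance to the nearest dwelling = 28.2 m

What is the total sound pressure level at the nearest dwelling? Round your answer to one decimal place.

70.2 dB SPL

Apply inverse-square spreading to bring every level to the receiver, then sum 10^(L/10).
fan: 70 − 20·log₁₀(50.6/4.6) = 70 − 20.83 = 49.17 dB SPL.
air handling unit: 83 − 20·log₁₀(19.5/2.1) = 83 − 19.36 = 63.64 dB SPL.
packaged HVAC unit: 88 − 20·log₁₀(28.2/3.2) = 88 − 18.90 = 69.10 dB SPL.
Σ 10^(L/10) = 1.052e+07 → L_total = 10·log₁₀(1.052e+07) = 70.22 dB SPL.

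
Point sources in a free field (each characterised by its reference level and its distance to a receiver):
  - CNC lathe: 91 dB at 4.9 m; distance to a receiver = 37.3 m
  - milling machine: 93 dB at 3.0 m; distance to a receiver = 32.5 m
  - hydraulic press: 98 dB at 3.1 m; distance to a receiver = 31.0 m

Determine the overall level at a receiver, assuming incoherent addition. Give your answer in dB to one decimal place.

Apply inverse-square spreading to bring every level to the receiver, then sum 10^(L/10).
CNC lathe: 91 − 20·log₁₀(37.3/4.9) = 91 − 17.63 = 73.37 dB.
milling machine: 93 − 20·log₁₀(32.5/3.0) = 93 − 20.70 = 72.30 dB.
hydraulic press: 98 − 20·log₁₀(31.0/3.1) = 98 − 20.00 = 78.00 dB.
Σ 10^(L/10) = 1.018e+08 → L_total = 10·log₁₀(1.018e+08) = 80.08 dB.

80.1 dB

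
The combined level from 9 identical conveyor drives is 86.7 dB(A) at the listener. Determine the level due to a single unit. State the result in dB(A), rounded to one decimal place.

Dividing the total intensity by 9 lowers the level by 10·log₁₀ 9 = 9.542 dB: L₁ = 86.7 − 9.542.

77.2 dB(A)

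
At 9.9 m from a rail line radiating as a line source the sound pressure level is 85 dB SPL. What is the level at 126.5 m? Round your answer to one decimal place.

73.9 dB SPL

For a line source, L₂ = L₁ − 10·log₁₀(r₂/r₁).
L₂ = 85 − 10·log₁₀(126.5/9.9) = 85 − 11.065 = 73.94 dB SPL.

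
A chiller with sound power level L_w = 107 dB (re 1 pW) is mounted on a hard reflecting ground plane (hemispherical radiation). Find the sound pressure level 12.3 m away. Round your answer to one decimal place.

Free-field hemispherical radiation: L_p = L_w − 10·log₁₀(2π·r²), r = 12.3 m.
2π·r² = 950.6 m², 10·log₁₀ of that is 29.780 dB.
L_p = 107 − 29.780 = 77.22 dB.

77.2 dB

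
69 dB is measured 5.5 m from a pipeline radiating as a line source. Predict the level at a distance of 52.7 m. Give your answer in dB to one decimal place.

For a line source, L₂ = L₁ − 10·log₁₀(r₂/r₁).
L₂ = 69 − 10·log₁₀(52.7/5.5) = 69 − 9.814 = 59.19 dB.

59.2 dB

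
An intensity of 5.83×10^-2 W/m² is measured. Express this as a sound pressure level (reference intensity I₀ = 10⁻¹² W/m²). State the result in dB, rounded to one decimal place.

Dividing by I₀ shifts the exponent by 12: I/I₀ = 5.83×10^10.
L = 10·(0.7657 + 10) = 107.66 dB.

107.7 dB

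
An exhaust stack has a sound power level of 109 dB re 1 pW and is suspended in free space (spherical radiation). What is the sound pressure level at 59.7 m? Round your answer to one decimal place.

Free-field spherical radiation: L_p = L_w − 10·log₁₀(4π·r²), r = 59.7 m.
4π·r² = 4.479e+04 m², 10·log₁₀ of that is 46.512 dB.
L_p = 109 − 46.512 = 62.49 dB.

62.5 dB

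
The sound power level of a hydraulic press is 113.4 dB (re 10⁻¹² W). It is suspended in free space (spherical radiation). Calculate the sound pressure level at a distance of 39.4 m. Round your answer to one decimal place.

The power spreads over a sphere of area 4π·r², so L_p = L_w − 10·log₁₀(4π·r²).
4π·r² = 1.951e+04 m², 10·log₁₀ of that is 42.902 dB.
L_p = 113.4 − 42.902 = 70.50 dB.

70.5 dB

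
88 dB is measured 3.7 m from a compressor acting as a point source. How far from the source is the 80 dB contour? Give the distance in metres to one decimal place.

The 8.0 dB drop corresponds to a distance ratio of 10^(8.0/20) for a point source.
r₂ = 3.7·10^((88−80)/20) = 3.7·10^(8.0/20) = 9.29 m.

9.3 m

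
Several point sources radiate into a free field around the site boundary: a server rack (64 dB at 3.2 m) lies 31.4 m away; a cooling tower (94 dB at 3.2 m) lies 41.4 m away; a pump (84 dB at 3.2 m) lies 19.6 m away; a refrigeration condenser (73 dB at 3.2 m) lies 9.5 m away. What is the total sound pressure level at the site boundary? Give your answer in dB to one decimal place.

73.8 dB

First find each source's level at the receiver (point-source: −20·log₁₀(r/r_ref)), then combine on an intensity basis.
server rack: 64 − 20·log₁₀(31.4/3.2) = 64 − 19.84 = 44.16 dB.
cooling tower: 94 − 20·log₁₀(41.4/3.2) = 94 − 22.24 = 71.76 dB.
pump: 84 − 20·log₁₀(19.6/3.2) = 84 − 15.74 = 68.26 dB.
refrigeration condenser: 73 − 20·log₁₀(9.5/3.2) = 73 − 9.45 = 63.55 dB.
Σ 10^(L/10) = 2.399e+07 → L_total = 10·log₁₀(2.399e+07) = 73.80 dB.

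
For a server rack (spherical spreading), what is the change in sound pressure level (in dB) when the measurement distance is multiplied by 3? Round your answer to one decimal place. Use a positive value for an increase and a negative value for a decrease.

With spherical spreading the level changes by −20·log₁₀(r₂/r₁).
ΔL = −20·log₁₀(3) = -9.54 dB.

-9.5 dB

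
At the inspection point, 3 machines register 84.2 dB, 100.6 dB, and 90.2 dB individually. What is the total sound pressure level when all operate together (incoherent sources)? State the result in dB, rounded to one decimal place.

101.1 dB

Incoherent sources combine by intensity addition: L_total = 10·log₁₀(Σ 10^(L_i/10)).
Σ 10^(L/10) = 10^(84.2/10) + 10^(100.6/10) + 10^(90.2/10) = 1.279e+10.
L_total = 10·log₁₀(1.279e+10) = 101.07 dB.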